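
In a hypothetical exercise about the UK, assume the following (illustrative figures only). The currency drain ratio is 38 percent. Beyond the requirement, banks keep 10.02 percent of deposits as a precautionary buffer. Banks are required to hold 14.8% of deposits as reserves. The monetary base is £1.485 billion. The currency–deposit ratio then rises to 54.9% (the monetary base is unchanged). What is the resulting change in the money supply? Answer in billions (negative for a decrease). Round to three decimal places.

-0.377 billion

Initially m₁ = (1 + 0.38) / (0.148 + 0.1002 + 0.38) ≈ 2.19675, so M₁ = 2.19675 × 1.485 ≈ 3.2622 billion.
After the change m₂ = (1 + 0.549) / (0.148 + 0.1002 + 0.549) ≈ 1.94305, so M₂ = 1.94305 × 1.485 ≈ 2.8854 billion.
ΔM = M₂ − M₁ = 2.8854 − 3.2622 = -0.3768 billion.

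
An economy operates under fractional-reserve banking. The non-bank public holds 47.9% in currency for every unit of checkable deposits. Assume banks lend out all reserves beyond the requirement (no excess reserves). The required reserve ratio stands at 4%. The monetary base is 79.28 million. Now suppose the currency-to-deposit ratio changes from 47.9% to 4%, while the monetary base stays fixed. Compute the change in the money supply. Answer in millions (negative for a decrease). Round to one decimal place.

Initially m₁ = (1 + 0.479) / (0.04 + 0.479) ≈ 2.8497, so M₁ = 2.8497 × 79.28 ≈ 225.9242 million.
After the change m₂ = (1 + 0.04) / (0.04 + 0.04) = 13, so M₂ = 13 × 79.28 = 1030.64 million.
ΔM = M₂ − M₁ = 1030.64 − 225.9242 = 804.7158 million.

804.7 million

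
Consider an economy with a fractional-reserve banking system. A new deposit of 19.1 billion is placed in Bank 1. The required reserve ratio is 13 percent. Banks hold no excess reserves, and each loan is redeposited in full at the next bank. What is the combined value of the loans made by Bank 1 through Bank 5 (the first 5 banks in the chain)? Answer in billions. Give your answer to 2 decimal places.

Bank i lends (1 − rr)^i of the original deposit: Bank 1 lends 19.1·0.8700 = 16.6170, Bank 2 lends 19.1·0.8700² ≈ 14.4568, and so on.
Summing a geometric series: total = 19.1·[0.8700·(1 − 0.8700^5) / (1 − 0.8700)] ≈ 64.1134 billion.

64.11 billion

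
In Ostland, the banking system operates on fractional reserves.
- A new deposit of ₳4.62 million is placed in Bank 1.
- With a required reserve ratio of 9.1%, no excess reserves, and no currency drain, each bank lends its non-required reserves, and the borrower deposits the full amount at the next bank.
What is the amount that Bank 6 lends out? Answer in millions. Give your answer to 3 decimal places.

Each bank lends a fraction (1 − rr) = 0.9090 of the deposit it receives, so Bank 6 receives 4.62·0.9090^5 and lends 4.62·0.9090^6 ≈ 2.6063 million.

₳2.606 million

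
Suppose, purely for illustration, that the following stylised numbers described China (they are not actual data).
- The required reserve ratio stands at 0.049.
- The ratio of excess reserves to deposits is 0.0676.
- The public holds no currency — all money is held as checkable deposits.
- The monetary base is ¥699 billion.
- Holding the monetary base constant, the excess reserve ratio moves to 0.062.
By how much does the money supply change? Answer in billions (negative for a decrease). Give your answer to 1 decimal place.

¥302.4 billion

Initially m₁ = 1 / (0.049 + 0.0676) ≈ 8.57633, so M₁ = 8.57633 × 699 ≈ 5994.8547 billion.
After the change m₂ = 1 / (0.049 + 0.062) ≈ 9.00901, so M₂ = 9.00901 × 699 ≈ 6297.298 billion.
ΔM = M₂ − M₁ = 6297.298 − 5994.8547 = 302.4433 billion.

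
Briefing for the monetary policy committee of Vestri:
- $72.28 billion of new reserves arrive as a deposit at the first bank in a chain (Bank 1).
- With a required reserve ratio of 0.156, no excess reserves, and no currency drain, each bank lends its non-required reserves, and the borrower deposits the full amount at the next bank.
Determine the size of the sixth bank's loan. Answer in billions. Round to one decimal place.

Each bank lends a fraction (1 − rr) = 0.8440 of the deposit it receives, so Bank 6 receives 72.28·0.8440^5 and lends 72.28·0.8440^6 ≈ 26.1260 billion.

$26.1 billion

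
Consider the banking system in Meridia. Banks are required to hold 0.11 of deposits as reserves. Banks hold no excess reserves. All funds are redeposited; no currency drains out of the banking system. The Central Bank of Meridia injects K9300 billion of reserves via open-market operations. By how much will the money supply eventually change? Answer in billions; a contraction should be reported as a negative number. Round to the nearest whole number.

The simple money multiplier is m = 1/rr = 1/0.11 ≈ 9.09091.
An open-market purchase increases the monetary base by 9300 billion, so ΔM = m × ΔMB = 9.09091 × 9300 = 84545.463 billion.

K84545 billion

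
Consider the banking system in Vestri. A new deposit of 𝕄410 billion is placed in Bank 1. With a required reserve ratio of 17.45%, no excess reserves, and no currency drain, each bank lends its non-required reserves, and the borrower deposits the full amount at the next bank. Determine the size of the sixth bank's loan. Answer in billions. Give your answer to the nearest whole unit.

𝕄130 billion

Each bank lends a fraction (1 − rr) = 0.8255 of the deposit it receives, so Bank 6 receives 410·0.8255^5 and lends 410·0.8255^6 ≈ 129.7437 billion.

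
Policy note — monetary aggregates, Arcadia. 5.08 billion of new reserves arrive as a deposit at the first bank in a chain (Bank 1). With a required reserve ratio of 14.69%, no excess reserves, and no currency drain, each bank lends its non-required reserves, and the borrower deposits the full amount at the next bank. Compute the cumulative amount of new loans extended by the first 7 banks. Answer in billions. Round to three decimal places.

19.800 billion

Bank i lends (1 − rr)^i of the original deposit: Bank 1 lends 5.08·0.8531 ≈ 4.3337, Bank 2 lends 5.08·0.8531² ≈ 3.6971, and so on.
Summing a geometric series: total = 5.08·[0.8531·(1 − 0.8531^7) / (1 − 0.8531)] ≈ 19.7998 billion.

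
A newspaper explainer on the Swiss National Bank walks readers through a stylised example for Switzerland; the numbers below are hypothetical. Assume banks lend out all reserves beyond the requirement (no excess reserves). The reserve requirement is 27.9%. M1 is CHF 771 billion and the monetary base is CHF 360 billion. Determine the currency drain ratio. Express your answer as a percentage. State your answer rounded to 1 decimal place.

35.3%

Using m = M/MB = 771/360 ≈ 2.141667. From m = (1 + c)/(c + rr + e), rearranging gives 1 + c = m·(c + rr + e), so c·(1 − m) = m·(rr + e) − 1.
Hence c = [m·(rr + e) − 1]/(1 − m) = [2.141667 × (0.279 + 0) − 1] / (1 − 2.141667) ≈ 0.352533.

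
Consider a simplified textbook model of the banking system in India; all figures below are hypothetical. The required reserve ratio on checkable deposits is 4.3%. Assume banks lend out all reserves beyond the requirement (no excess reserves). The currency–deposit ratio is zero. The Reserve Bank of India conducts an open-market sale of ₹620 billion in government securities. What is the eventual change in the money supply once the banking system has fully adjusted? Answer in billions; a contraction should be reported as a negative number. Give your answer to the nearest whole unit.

The simple money multiplier is m = 1/rr = 1/0.043 ≈ 23.2558.
An open-market sale reduces the monetary base by 620 billion, so ΔM = m × ΔMB = 23.2558 × (−620) = -14418.596 billion.

-14419 billion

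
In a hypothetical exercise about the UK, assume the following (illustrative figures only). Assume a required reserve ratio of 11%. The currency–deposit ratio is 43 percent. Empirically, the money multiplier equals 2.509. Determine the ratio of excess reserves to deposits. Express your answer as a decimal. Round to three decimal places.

0.030

Using m = 2.509. Since m = (1 + c)/(c + rr + e), the denominator satisfies c + rr + e = (1 + c)/m = (1 + 0.43) / 2.509 ≈ 0.569948.
With c = 0.43 and rr = 0.11, the ratio of excess reserves to deposits is 0.569948 − 0.43 − 0.11 = 0.029948.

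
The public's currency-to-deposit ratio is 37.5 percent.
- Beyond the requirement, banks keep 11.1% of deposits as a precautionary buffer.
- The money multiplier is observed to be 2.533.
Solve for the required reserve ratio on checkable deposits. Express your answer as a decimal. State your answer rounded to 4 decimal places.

0.0568

Using m = 2.533. Since m = (1 + c)/(c + rr + e), the denominator satisfies c + rr + e = (1 + c)/m = (1 + 0.375) / 2.533 ≈ 0.542835.
With c = 0.375 and e = 0.111, the required reserve ratio on checkable deposits is 0.542835 − 0.375 − 0.111 = 0.056835.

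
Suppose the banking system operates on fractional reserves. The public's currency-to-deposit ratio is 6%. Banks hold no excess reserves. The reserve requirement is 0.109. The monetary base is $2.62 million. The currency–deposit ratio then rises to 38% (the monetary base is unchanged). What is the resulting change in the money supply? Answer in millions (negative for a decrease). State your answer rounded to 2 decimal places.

Initially m₁ = (1 + 0.06) / (0.109 + 0.06) ≈ 6.2722, so M₁ = 6.2722 × 2.62 ≈ 16.4332 million.
After the change m₂ = (1 + 0.38) / (0.109 + 0.38) ≈ 2.8221, so M₂ = 2.8221 × 2.62 ≈ 7.3939 million.
ΔM = M₂ − M₁ = 7.3939 − 16.4332 = -9.0393 million.

-9.04 million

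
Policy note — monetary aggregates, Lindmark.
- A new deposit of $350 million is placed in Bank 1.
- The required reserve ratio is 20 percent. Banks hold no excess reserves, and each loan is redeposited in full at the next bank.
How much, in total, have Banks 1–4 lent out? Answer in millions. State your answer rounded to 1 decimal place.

$826.6 million

Bank i lends (1 − rr)^i of the original deposit: Bank 1 lends 350·0.8000 = 280.0000, Bank 2 lends 350·0.8000² = 224.0000, and so on.
Summing a geometric series: total = 350·[0.8000·(1 − 0.8000^4) / (1 − 0.8000)] = 826.5600 million.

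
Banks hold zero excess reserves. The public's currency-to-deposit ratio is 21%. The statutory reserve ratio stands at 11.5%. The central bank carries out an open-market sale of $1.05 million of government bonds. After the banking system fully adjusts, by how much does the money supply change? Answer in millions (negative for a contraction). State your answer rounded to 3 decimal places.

The money multiplier is m = (1 + c) / (rr + c) = (1 + 0.21) / (0.115 + 0.21) ≈ 3.72308.
The sale removes 1.05 million of base, so ΔM = m × ΔMB = 3.72308 × (−1.05) ≈ -3.9092 million.

-3.909 million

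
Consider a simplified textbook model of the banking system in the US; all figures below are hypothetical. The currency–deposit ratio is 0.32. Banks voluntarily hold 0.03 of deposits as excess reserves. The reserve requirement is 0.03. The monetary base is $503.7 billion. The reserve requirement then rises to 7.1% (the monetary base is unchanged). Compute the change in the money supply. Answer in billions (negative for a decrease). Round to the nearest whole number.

-170 billion

Initially m₁ = (1 + 0.32) / (0.03 + 0.03 + 0.32) ≈ 3.4737, so M₁ = 3.4737 × 503.7 ≈ 1749.7027 billion.
After the change m₂ = (1 + 0.32) / (0.071 + 0.03 + 0.32) ≈ 3.1354, so M₂ = 3.1354 × 503.7 ≈ 1579.301 billion.
ΔM = M₂ − M₁ = 1579.301 − 1749.7027 = -170.4017 billion.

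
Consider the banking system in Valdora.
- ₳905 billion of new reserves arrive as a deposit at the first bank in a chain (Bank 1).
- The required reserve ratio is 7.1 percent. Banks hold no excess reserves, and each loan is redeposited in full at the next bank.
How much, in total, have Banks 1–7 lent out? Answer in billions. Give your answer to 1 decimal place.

Bank i lends (1 − rr)^i of the original deposit: Bank 1 lends 905·0.9290 = 840.7450, Bank 2 lends 905·0.9290² ≈ 781.0521, and so on.
Summing a geometric series: total = 905·[0.9290·(1 − 0.9290^7) / (1 − 0.9290)] ≈ 4769.9073 billion.

₳4769.9 billion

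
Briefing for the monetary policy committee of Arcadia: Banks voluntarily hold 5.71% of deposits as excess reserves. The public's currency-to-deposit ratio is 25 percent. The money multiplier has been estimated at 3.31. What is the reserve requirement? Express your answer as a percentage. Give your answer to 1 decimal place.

Using m = 3.31. Since m = (1 + c)/(c + rr + e), the denominator satisfies c + rr + e = (1 + c)/m = (1 + 0.25) / 3.31 ≈ 0.377644.
With c = 0.25 and e = 0.0571, the reserve requirement is 0.377644 − 0.25 − 0.0571 = 0.070544.

7.1%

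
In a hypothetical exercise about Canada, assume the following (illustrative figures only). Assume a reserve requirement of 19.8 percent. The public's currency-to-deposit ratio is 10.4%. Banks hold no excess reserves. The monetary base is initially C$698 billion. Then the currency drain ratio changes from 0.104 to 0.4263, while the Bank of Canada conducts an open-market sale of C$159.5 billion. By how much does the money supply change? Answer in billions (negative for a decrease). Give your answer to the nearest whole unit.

Before: m₁ = (1 + 0.104) / (0.198 + 0.104) ≈ 3.6556, MB₁ = 698, so M₁ = 3.6556 × 698 = 2551.6088 billion.
After: m₂ = (1 + 0.4263) / (0.198 + 0.4263) ≈ 2.2846, MB₂ = 698 − 159.5 = 538.5, so M₂ = 2.2846 × 538.5 = 1230.2571 billion.
ΔM = M₂ − M₁ = 1230.2571 − 2551.6088 = -1321.3517 billion.

-1321 billion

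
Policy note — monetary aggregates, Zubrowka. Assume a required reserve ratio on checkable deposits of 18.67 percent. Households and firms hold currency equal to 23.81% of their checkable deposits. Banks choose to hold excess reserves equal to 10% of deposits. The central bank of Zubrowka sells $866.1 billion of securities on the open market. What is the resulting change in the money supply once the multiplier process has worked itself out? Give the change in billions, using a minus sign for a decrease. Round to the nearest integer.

The money multiplier is m = (1 + c) / (rr + e + c) = (1 + 0.2381) / (0.1867 + 0.1 + 0.2381) ≈ 2.3592.
The sale removes 866.1 billion of base, so ΔM = m × ΔMB = 2.3592 × (−866.1) ≈ -2043.3031 billion.

-2043 billion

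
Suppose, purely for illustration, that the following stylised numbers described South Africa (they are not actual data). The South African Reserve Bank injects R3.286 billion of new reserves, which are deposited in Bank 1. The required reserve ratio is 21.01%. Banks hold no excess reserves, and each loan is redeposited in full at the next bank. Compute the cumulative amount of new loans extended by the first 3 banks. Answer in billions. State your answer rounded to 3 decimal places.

Bank i lends (1 − rr)^i of the original deposit: Bank 1 lends 3.286·0.7899 ≈ 2.5956, Bank 2 lends 3.286·0.7899² ≈ 2.0503, and so on.
Summing a geometric series: total = 3.286·[0.7899·(1 − 0.7899^3) / (1 − 0.7899)] ≈ 6.2654 billion.

R6.265 billion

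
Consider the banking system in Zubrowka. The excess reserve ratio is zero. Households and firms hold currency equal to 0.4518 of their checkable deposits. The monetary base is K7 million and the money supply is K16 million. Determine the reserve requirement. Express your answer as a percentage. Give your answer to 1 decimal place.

Using m = M/MB = 16/7 ≈ 2.285714. Since m = (1 + c)/(c + rr + e), the denominator satisfies c + rr + e = (1 + c)/m = (1 + 0.4518) / 2.285714 ≈ 0.635163.
With c = 0.4518 and e = 0, the reserve requirement is 0.635163 − 0.4518 − 0 = 0.183363.

18.3%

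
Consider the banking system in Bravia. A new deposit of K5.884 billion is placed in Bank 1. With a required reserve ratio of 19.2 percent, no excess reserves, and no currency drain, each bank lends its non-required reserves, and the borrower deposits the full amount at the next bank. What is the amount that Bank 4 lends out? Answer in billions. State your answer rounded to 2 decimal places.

K2.51 billion

Each bank lends a fraction (1 − rr) = 0.8080 of the deposit it receives, so Bank 4 receives 5.884·0.8080^3 and lends 5.884·0.8080^4 ≈ 2.5079 billion.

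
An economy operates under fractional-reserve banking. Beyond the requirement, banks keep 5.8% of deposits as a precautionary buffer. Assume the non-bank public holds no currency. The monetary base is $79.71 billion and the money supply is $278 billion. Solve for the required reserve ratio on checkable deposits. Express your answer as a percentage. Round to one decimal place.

22.9%

Using m = M/MB = 278/79.71 ≈ 3.487643. Since m = (1 + c)/(c + rr + e), the denominator satisfies c + rr + e = (1 + c)/m = (1 + 0) / 3.487643 ≈ 0.286727.
With c = 0 and e = 0.058, the required reserve ratio on checkable deposits is 0.286727 − 0 − 0.058 = 0.228727.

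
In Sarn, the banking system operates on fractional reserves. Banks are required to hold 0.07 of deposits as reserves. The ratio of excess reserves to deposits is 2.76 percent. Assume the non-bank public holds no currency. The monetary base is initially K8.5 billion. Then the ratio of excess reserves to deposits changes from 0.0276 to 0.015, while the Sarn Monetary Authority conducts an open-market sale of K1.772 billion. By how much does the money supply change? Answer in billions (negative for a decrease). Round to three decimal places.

-7.937 billion

Before: m₁ = 1 / (0.07 + 0.0276) ≈ 10.24590, MB₁ = 8.5, so M₁ = 10.24590 × 8.5 ≈ 87.0902 billion.
After: m₂ = 1 / (0.07 + 0.015) ≈ 11.76471, MB₂ = 8.5 − 1.772 = 6.728, so M₂ = 11.76471 × 6.728 ≈ 79.153 billion.
ΔM = M₂ − M₁ = 79.153 − 87.0902 = -7.9372 billion.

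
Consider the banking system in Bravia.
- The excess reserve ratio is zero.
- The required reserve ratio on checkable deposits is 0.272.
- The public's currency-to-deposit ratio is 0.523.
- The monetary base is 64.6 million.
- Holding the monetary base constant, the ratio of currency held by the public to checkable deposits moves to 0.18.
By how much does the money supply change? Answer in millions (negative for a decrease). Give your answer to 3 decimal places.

Initially m₁ = (1 + 0.523) / (0.272 + 0.523) ≈ 1.915723, so M₁ = 1.915723 × 64.6 ≈ 123.7557 million.
After the change m₂ = (1 + 0.18) / (0.272 + 0.18) ≈ 2.610619, so M₂ = 2.610619 × 64.6 ≈ 168.646 million.
ΔM = M₂ − M₁ = 168.646 − 123.7557 = 44.8903 million.

44.890 million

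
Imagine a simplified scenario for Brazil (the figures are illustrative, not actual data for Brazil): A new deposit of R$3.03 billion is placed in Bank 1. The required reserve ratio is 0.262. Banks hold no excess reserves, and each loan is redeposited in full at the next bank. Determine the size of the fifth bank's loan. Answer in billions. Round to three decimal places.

Each bank lends a fraction (1 − rr) = 0.7380 of the deposit it receives, so Bank 5 receives 3.03·0.7380^4 and lends 3.03·0.7380^5 ≈ 0.6633 billion.

R$0.663 billion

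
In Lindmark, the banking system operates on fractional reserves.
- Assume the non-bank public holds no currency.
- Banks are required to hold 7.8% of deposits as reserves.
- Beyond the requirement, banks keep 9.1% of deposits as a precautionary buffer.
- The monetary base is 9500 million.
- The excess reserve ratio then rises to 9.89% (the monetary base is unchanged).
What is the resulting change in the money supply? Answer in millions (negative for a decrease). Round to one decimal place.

Initially m₁ = 1 / (0.078 + 0.091) ≈ 5.917160, so M₁ = 5.917160 × 9500 = 56213.02 million.
After the change m₂ = 1 / (0.078 + 0.0989) ≈ 5.652911, so M₂ = 5.652911 × 9500 = 53702.6545 million.
ΔM = M₂ − M₁ = 53702.6545 − 56213.02 = -2510.3655 million.

-2510.4 million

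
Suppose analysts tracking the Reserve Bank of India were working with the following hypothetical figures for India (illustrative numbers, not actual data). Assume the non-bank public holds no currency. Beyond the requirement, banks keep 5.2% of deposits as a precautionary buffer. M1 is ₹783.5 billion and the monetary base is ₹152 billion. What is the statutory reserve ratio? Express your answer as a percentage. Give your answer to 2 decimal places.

14.20%

Using m = M/MB = 783.5/152 ≈ 5.154605. Since m = (1 + c)/(c + rr + e), the denominator satisfies c + rr + e = (1 + c)/m = (1 + 0) / 5.154605 ≈ 0.194001.
With c = 0 and e = 0.052, the statutory reserve ratio is 0.194001 − 0 − 0.052 = 0.142001.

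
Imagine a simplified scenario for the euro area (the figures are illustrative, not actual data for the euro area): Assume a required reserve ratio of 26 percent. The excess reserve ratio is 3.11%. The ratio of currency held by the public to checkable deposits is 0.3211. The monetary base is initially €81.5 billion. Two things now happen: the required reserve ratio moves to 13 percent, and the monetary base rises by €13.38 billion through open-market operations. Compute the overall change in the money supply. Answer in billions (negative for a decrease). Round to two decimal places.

Before: m₁ = (1 + 0.3211) / (0.26 + 0.0311 + 0.3211) ≈ 2.15795, MB₁ = 81.5, so M₁ = 2.15795 × 81.5 ≈ 175.8729 billion.
After: m₂ = (1 + 0.3211) / (0.13 + 0.0311 + 0.3211) ≈ 2.73973, MB₂ = 81.5 + 13.38 = 94.88, so M₂ = 2.73973 × 94.88 ≈ 259.9456 billion.
ΔM = M₂ − M₁ = 259.9456 − 175.8729 = 84.0727 billion.

€84.07 billion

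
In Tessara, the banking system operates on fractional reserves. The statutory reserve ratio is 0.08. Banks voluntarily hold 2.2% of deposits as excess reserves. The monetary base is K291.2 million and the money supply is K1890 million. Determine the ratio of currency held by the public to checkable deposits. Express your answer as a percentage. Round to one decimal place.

6.2%

Using m = M/MB = 1890/291.2 ≈ 6.490385. From m = (1 + c)/(c + rr + e), rearranging gives 1 + c = m·(c + rr + e), so c·(1 − m) = m·(rr + e) − 1.
Hence c = [m·(rr + e) − 1]/(1 − m) = [6.490385 × (0.08 + 0.022) − 1] / (1 − 6.490385) ≈ 0.061559.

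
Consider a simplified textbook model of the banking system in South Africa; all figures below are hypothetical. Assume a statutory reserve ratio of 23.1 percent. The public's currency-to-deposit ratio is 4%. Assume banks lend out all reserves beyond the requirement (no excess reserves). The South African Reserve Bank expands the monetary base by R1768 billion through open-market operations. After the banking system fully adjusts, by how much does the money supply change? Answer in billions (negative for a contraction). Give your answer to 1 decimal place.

The money multiplier is m = (1 + c) / (rr + c) = (1 + 0.04) / (0.231 + 0.04) ≈ 3.837638.
The purchase adds 1768 billion of base, so ΔM = m × ΔMB = 3.837638 × (+1768) ≈ 6784.944 billion.

R6784.9 billion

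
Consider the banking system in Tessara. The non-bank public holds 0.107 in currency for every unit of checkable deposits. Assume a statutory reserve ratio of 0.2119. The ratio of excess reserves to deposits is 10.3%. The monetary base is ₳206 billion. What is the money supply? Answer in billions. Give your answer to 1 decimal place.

The money multiplier is m = (1 + c) / (rr + e + c) = (1 + 0.107) / (0.2119 + 0.103 + 0.107) ≈ 2.62384.
So M = m × MB = 2.62384 × 206 ≈ 540.511 billion.

₳540.5 billion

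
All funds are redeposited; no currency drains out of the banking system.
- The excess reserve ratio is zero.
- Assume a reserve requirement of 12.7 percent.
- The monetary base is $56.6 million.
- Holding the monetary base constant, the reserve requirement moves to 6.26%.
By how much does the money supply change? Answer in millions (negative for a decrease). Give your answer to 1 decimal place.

$458.5 million

Initially m₁ = 1 / (0.127) ≈ 7.8740, so M₁ = 7.8740 × 56.6 = 445.6684 million.
After the change m₂ = 1 / (0.0626) ≈ 15.9744, so M₂ = 15.9744 × 56.6 ≈ 904.151 million.
ΔM = M₂ − M₁ = 904.151 − 445.6684 = 458.4826 million.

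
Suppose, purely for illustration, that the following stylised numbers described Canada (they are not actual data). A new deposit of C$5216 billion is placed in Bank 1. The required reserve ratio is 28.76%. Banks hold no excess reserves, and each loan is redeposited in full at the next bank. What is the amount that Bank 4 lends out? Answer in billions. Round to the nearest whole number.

Each bank lends a fraction (1 − rr) = 0.7124 of the deposit it receives, so Bank 4 receives 5216·0.7124^3 and lends 5216·0.7124^4 ≈ 1343.4862 billion.

C$1343 billion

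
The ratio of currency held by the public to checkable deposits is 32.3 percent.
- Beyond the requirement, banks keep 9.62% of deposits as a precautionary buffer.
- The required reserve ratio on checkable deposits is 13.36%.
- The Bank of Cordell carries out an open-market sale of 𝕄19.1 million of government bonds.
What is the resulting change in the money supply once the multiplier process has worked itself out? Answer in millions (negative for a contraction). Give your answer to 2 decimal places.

The money multiplier is m = (1 + c) / (rr + e + c) = (1 + 0.323) / (0.1336 + 0.0962 + 0.323) ≈ 2.39327.
The sale removes 19.1 million of base, so ΔM = m × ΔMB = 2.39327 × (−19.1) ≈ -45.7115 million.

-45.71 million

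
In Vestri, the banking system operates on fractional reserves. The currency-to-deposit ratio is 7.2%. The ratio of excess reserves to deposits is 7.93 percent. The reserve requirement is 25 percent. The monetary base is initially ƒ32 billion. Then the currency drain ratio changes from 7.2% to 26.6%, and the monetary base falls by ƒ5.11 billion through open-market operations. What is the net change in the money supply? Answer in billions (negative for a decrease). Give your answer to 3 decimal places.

-28.296 billion

Before: m₁ = (1 + 0.072) / (0.25 + 0.0793 + 0.072) ≈ 2.671318, MB₁ = 32, so M₁ = 2.671318 × 32 ≈ 85.4822 billion.
After: m₂ = (1 + 0.266) / (0.25 + 0.0793 + 0.266) ≈ 2.126659, MB₂ = 32 − 5.11 = 26.89, so M₂ = 2.126659 × 26.89 ≈ 57.1859 billion.
ΔM = M₂ − M₁ = 57.1859 − 85.4822 = -28.2963 billion.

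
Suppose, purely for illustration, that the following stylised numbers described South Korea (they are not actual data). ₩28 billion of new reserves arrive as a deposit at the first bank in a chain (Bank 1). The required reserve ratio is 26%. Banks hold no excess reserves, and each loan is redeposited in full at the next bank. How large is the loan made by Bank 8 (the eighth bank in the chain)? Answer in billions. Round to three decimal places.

₩2.518 billion

Each bank lends a fraction (1 − rr) = 0.7400 of the deposit it receives, so Bank 8 receives 28·0.7400^7 and lends 28·0.7400^8 ≈ 2.5177 billion.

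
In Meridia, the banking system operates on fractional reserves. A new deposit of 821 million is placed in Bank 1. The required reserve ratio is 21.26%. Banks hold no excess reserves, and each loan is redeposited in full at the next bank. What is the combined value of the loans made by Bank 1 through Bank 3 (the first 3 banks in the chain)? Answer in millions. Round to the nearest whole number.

1556 million

Bank i lends (1 − rr)^i of the original deposit: Bank 1 lends 821·0.7874 = 646.4554, Bank 2 lends 821·0.7874² ≈ 509.0190, and so on.
Summing a geometric series: total = 821·[0.7874·(1 − 0.7874^3) / (1 − 0.7874)] ≈ 1556.2759 million.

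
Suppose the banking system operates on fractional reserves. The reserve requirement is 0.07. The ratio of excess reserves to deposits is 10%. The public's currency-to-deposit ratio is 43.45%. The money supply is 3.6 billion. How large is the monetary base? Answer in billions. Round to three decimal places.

1.517 billion

The money multiplier is m = (1 + c) / (rr + e + c) = (1 + 0.4345) / (0.07 + 0.1 + 0.4345) ≈ 2.37304.
MB = M / m = 3.6 / 2.37304 ≈ 1.517 billion.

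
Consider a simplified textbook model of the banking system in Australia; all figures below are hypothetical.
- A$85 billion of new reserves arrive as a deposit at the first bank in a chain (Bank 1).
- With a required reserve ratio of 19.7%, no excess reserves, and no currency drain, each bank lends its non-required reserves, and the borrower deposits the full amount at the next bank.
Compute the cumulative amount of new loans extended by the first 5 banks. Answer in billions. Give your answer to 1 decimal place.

A$230.8 billion

Bank i lends (1 − rr)^i of the original deposit: Bank 1 lends 85·0.8030 = 68.2550, Bank 2 lends 85·0.8030² ≈ 54.8088, and so on.
Summing a geometric series: total = 85·[0.8030·(1 − 0.8030^5) / (1 − 0.8030)] ≈ 230.7954 billion.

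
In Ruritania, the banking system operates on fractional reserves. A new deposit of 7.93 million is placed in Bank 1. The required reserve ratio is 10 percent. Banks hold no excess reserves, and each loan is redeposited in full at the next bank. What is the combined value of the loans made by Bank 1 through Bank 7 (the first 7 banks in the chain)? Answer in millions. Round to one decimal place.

37.2 million

Bank i lends (1 − rr)^i of the original deposit: Bank 1 lends 7.93·0.9000 = 7.1370, Bank 2 lends 7.93·0.9000² = 6.4233, and so on.
Summing a geometric series: total = 7.93·[0.9000·(1 − 0.9000^7) / (1 − 0.9000)] ≈ 37.2340 million.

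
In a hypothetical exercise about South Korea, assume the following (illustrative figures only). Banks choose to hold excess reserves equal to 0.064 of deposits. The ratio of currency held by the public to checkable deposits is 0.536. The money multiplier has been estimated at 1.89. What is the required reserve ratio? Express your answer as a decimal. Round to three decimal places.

Using m = 1.89. Since m = (1 + c)/(c + rr + e), the denominator satisfies c + rr + e = (1 + c)/m = (1 + 0.536) / 1.89 ≈ 0.812698.
With c = 0.536 and e = 0.064, the required reserve ratio is 0.812698 − 0.536 − 0.064 = 0.212698.

0.213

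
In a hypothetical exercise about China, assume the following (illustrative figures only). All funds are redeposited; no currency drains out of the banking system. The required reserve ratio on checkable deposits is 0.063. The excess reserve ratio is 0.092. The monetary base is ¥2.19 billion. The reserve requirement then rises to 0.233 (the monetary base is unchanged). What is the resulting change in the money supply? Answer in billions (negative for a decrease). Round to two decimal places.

Initially m₁ = 1 / (0.063 + 0.092) ≈ 6.4516, so M₁ = 6.4516 × 2.19 ≈ 14.129 billion.
After the change m₂ = 1 / (0.233 + 0.092) ≈ 3.0769, so M₂ = 3.0769 × 2.19 ≈ 6.7384 billion.
ΔM = M₂ − M₁ = 6.7384 − 14.129 = -7.3906 billion.

-7.39 billion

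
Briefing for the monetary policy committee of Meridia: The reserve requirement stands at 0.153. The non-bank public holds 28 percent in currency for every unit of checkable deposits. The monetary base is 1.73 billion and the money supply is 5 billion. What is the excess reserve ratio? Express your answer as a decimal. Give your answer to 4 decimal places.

0.0099

Using m = M/MB = 5/1.73 ≈ 2.890173. Since m = (1 + c)/(c + rr + e), the denominator satisfies c + rr + e = (1 + c)/m = (1 + 0.28) / 2.890173 ≈ 0.442880.
With c = 0.28 and rr = 0.153, the excess reserve ratio is 0.442880 − 0.28 − 0.153 = 0.00988.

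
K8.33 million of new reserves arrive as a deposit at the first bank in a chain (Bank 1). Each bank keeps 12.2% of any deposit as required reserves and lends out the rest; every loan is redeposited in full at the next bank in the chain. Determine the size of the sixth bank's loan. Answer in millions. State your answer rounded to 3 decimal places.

Each bank lends a fraction (1 − rr) = 0.8780 of the deposit it receives, so Bank 6 receives 8.33·0.8780^5 and lends 8.33·0.8780^6 ≈ 3.8160 million.

K3.816 million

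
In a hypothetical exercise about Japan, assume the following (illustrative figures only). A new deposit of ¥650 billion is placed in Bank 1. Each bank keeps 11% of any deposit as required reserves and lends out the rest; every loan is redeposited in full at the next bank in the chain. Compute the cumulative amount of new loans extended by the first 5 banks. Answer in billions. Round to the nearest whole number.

¥2322 billion

Bank i lends (1 − rr)^i of the original deposit: Bank 1 lends 650·0.8900 = 578.5000, Bank 2 lends 650·0.8900² = 514.8650, and so on.
Summing a geometric series: total = 650·[0.8900·(1 − 0.8900^5) / (1 − 0.8900)] ≈ 2322.3833 billion.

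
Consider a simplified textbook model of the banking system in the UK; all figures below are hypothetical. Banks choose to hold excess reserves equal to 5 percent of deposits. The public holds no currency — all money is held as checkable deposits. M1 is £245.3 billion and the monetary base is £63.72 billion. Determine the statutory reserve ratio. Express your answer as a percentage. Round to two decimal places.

20.98%

Using m = M/MB = 245.3/63.72 ≈ 3.849655. Since m = (1 + c)/(c + rr + e), the denominator satisfies c + rr + e = (1 + c)/m = (1 + 0) / 3.849655 ≈ 0.259764.
With c = 0 and e = 0.05, the statutory reserve ratio is 0.259764 − 0 − 0.05 = 0.209764.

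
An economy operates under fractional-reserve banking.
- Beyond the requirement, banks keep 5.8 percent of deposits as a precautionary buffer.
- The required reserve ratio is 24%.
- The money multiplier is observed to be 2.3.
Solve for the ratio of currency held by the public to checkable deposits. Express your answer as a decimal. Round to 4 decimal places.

0.2420

Using m = 2.3. From m = (1 + c)/(c + rr + e), rearranging gives 1 + c = m·(c + rr + e), so c·(1 − m) = m·(rr + e) − 1.
Hence c = [m·(rr + e) − 1]/(1 − m) = [2.3 × (0.24 + 0.058) − 1] / (1 − 2.3) = 0.242000.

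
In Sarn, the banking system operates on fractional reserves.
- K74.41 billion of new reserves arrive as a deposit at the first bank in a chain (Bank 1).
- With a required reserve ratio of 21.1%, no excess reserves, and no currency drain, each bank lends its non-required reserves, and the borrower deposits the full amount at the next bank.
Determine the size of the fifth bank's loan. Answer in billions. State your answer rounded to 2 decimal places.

K22.75 billion

Each bank lends a fraction (1 − rr) = 0.7890 of the deposit it receives, so Bank 5 receives 74.41·0.7890^4 and lends 74.41·0.7890^5 ≈ 22.7518 billion.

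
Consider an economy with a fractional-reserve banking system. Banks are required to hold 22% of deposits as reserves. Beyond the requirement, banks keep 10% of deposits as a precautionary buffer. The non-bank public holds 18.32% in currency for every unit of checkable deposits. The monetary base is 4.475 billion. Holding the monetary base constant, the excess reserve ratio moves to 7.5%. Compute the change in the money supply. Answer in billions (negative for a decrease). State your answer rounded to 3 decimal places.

Initially m₁ = (1 + 0.1832) / (0.22 + 0.1 + 0.1832) ≈ 2.35135, so M₁ = 2.35135 × 4.475 ≈ 10.5223 billion.
After the change m₂ = (1 + 0.1832) / (0.22 + 0.075 + 0.1832) ≈ 2.47428, so M₂ = 2.47428 × 4.475 ≈ 11.0724 billion.
ΔM = M₂ − M₁ = 11.0724 − 10.5223 = 0.5501 billion.

0.550 billion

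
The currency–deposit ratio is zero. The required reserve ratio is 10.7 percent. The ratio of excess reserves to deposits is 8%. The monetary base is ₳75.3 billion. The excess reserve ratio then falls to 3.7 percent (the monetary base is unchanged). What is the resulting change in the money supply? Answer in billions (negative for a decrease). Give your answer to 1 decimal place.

Initially m₁ = 1 / (0.107 + 0.08) ≈ 5.3476, so M₁ = 5.3476 × 75.3 ≈ 402.6743 billion.
After the change m₂ = 1 / (0.107 + 0.037) ≈ 6.9444, so M₂ = 6.9444 × 75.3 ≈ 522.9133 billion.
ΔM = M₂ − M₁ = 522.9133 − 402.6743 = 120.239 billion.

₳120.2 billion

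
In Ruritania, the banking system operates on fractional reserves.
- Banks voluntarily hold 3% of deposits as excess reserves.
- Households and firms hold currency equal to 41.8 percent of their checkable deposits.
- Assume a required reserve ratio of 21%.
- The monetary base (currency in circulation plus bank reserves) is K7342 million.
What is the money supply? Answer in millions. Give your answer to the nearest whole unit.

The money multiplier is m = (1 + c) / (rr + e + c) = (1 + 0.418) / (0.21 + 0.03 + 0.418) ≈ 2.15502.
So M = m × MB = 2.15502 × 7342 ≈ 15822.1568 million.

K15822 million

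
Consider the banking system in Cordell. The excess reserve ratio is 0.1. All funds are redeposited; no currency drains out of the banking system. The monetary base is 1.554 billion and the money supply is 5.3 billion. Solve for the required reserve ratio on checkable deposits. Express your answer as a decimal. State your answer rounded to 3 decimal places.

Using m = M/MB = 5.3/1.554 ≈ 3.410553. Since m = (1 + c)/(c + rr + e), the denominator satisfies c + rr + e = (1 + c)/m = (1 + 0) / 3.410553 ≈ 0.293208.
With c = 0 and e = 0.1, the required reserve ratio on checkable deposits is 0.293208 − 0 − 0.1 = 0.193208.

0.193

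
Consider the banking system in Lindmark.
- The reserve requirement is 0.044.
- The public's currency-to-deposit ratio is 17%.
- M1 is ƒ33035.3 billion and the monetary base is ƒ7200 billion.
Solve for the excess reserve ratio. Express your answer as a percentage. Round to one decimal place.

4.1%

Using m = M/MB = 33035.3/7200 ≈ 4.588236. Since m = (1 + c)/(c + rr + e), the denominator satisfies c + rr + e = (1 + c)/m = (1 + 0.17) / 4.588236 ≈ 0.255000.
With c = 0.17 and rr = 0.044, the excess reserve ratio is 0.255000 − 0.17 − 0.044 = 0.041.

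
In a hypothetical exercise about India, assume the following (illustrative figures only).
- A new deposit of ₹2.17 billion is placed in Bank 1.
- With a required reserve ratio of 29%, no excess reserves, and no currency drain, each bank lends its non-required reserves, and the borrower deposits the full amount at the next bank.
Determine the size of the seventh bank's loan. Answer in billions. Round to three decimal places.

₹0.197 billion

Each bank lends a fraction (1 − rr) = 0.7100 of the deposit it receives, so Bank 7 receives 2.17·0.7100^6 and lends 2.17·0.7100^7 ≈ 0.1974 billion.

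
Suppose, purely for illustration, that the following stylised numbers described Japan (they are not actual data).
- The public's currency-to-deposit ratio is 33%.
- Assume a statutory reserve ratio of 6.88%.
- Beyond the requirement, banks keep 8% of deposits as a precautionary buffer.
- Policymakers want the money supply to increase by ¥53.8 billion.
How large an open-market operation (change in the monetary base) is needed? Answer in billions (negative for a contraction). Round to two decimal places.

The money multiplier is m = (1 + c) / (rr + e + c) = (1 + 0.33) / (0.0688 + 0.08 + 0.33) ≈ 2.77778.
ΔMB = ΔM / m = (+53.8) / 2.77778 ≈ 19.368 billion.

¥19.37 billion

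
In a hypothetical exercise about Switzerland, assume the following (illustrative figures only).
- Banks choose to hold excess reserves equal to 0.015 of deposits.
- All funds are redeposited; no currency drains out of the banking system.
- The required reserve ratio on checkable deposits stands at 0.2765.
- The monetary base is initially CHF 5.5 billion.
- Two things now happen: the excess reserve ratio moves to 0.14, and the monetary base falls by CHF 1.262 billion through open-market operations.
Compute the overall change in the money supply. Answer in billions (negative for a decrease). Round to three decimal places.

Before: m₁ = 1 / (0.2765 + 0.015) ≈ 3.43053, MB₁ = 5.5, so M₁ = 3.43053 × 5.5 ≈ 18.8679 billion.
After: m₂ = 1 / (0.2765 + 0.14) ≈ 2.40096, MB₂ = 5.5 − 1.262 = 4.238, so M₂ = 2.40096 × 4.238 ≈ 10.1753 billion.
ΔM = M₂ − M₁ = 10.1753 − 18.8679 = -8.6926 billion.

-8.693 billion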